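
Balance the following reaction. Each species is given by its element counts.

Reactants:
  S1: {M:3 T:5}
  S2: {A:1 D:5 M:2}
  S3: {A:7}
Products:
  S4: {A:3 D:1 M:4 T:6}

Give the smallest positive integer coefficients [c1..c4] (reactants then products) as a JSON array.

A: 6·0+1·1+2·7 = 15 | 5·3 = 15
D: 6·0+1·5+2·0 = 5 | 5·1 = 5
M: 6·3+1·2+2·0 = 20 | 5·4 = 20
T: 6·5+1·0+2·0 = 30 | 5·6 = 30
gcd(6,1,2,5) = 1

Coefficients: [6, 1, 2, 5]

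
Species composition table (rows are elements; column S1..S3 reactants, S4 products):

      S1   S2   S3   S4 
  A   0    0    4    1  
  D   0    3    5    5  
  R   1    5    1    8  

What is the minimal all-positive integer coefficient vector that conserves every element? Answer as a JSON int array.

A: 6·0+5·0+1·4 = 4 | 4·1 = 4
D: 6·0+5·3+1·5 = 20 | 4·5 = 20
R: 6·1+5·5+1·1 = 32 | 4·8 = 32
gcd(6,5,1,4) = 1

Coefficients: [6, 5, 1, 4]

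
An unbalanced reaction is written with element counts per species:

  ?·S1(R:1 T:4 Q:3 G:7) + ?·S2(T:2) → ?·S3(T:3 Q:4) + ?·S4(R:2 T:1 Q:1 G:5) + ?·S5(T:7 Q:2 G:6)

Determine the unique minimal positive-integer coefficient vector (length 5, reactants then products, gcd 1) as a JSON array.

Coefficients: [4, 5, 1, 2, 3]

R: 4·1+5·0 = 4 | 1·0+2·2+3·0 = 4
T: 4·4+5·2 = 26 | 1·3+2·1+3·7 = 26
Q: 4·3+5·0 = 12 | 1·4+2·1+3·2 = 12
G: 4·7+5·0 = 28 | 1·0+2·5+3·6 = 28
gcd(4,5,1,2,3) = 1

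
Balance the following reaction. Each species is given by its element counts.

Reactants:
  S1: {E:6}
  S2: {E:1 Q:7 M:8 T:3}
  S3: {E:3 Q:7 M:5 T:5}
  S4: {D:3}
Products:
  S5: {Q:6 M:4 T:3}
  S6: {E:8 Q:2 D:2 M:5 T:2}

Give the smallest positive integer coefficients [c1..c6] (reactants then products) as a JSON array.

E: 2·6+3·1+3·3+2·0 = 24 | 6·0+3·8 = 24
Q: 2·0+3·7+3·7+2·0 = 42 | 6·6+3·2 = 42
D: 2·0+3·0+3·0+2·3 = 6 | 6·0+3·2 = 6
M: 2·0+3·8+3·5+2·0 = 39 | 6·4+3·5 = 39
T: 2·0+3·3+3·5+2·0 = 24 | 6·3+3·2 = 24
gcd(2,3,3,2,6,3) = 1

Coefficients: [2, 3, 3, 2, 6, 3]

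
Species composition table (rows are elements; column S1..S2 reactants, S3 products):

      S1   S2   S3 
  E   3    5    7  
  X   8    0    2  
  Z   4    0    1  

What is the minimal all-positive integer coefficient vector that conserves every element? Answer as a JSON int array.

E: 1·3+5·5 = 28 | 4·7 = 28
X: 1·8+5·0 = 8 | 4·2 = 8
Z: 1·4+5·0 = 4 | 4·1 = 4
gcd(1,5,4) = 1

Coefficients: [1, 5, 4]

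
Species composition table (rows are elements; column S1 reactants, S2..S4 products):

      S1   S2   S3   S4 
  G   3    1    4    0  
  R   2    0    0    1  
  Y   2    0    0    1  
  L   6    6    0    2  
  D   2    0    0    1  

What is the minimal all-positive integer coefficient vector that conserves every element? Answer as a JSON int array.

Coefficients: [3, 1, 2, 6]

G: 3·3 = 9 | 1·1+2·4+6·0 = 9
R: 3·2 = 6 | 1·0+2·0+6·1 = 6
Y: 3·2 = 6 | 1·0+2·0+6·1 = 6
L: 3·6 = 18 | 1·6+2·0+6·2 = 18
D: 3·2 = 6 | 1·0+2·0+6·1 = 6
gcd(3,1,2,6) = 1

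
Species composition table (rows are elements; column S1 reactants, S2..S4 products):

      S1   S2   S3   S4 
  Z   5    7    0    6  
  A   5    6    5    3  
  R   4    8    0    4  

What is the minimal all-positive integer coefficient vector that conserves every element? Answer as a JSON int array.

Coefficients: [5, 1, 2, 3]

Z: 5·5 = 25 | 1·7+2·0+3·6 = 25
A: 5·5 = 25 | 1·6+2·5+3·3 = 25
R: 5·4 = 20 | 1·8+2·0+3·4 = 20
gcd(5,1,2,3) = 1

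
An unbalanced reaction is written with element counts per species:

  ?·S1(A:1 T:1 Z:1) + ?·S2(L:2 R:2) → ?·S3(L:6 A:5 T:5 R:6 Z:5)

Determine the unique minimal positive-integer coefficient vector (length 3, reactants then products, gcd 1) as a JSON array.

Coefficients: [5, 3, 1]

L: 5·0+3·2 = 6 | 1·6 = 6
A: 5·1+3·0 = 5 | 1·5 = 5
T: 5·1+3·0 = 5 | 1·5 = 5
R: 5·0+3·2 = 6 | 1·6 = 6
Z: 5·1+3·0 = 5 | 1·5 = 5
gcd(5,3,1) = 1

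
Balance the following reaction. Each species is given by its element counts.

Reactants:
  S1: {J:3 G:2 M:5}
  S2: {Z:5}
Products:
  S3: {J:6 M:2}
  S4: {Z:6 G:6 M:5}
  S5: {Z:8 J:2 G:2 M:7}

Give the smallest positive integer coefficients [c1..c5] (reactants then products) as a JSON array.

Z: 6·0+6·5 = 30 | 2·0+1·6+3·8 = 30
J: 6·3+6·0 = 18 | 2·6+1·0+3·2 = 18
G: 6·2+6·0 = 12 | 2·0+1·6+3·2 = 12
M: 6·5+6·0 = 30 | 2·2+1·5+3·7 = 30
gcd(6,6,2,1,3) = 1

Coefficients: [6, 6, 2, 1, 3]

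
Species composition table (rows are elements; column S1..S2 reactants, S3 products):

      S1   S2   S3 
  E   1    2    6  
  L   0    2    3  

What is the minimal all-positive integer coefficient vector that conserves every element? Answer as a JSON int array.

Coefficients: [6, 3, 2]

E: 6·1+3·2 = 12 | 2·6 = 12
L: 6·0+3·2 = 6 | 2·3 = 6
gcd(6,3,2) = 1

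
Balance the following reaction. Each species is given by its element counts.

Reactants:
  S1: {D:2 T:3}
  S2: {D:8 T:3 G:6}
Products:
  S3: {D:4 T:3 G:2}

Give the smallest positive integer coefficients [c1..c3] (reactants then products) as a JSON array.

D: 2·2+1·8 = 12 | 3·4 = 12
T: 2·3+1·3 = 9 | 3·3 = 9
G: 2·0+1·6 = 6 | 3·2 = 6
gcd(2,1,3) = 1

Coefficients: [2, 1, 3]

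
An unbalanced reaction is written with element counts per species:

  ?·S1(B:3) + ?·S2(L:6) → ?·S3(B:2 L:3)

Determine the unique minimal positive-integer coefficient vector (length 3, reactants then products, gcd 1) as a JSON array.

B: 4·3+3·0 = 12 | 6·2 = 12
L: 4·0+3·6 = 18 | 6·3 = 18
gcd(4,3,6) = 1

Coefficients: [4, 3, 6]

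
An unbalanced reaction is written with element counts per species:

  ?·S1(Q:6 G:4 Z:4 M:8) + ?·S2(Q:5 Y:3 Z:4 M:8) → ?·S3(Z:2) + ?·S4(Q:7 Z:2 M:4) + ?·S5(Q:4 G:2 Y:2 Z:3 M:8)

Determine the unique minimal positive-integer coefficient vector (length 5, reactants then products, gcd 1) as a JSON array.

Coefficients: [3, 4, 3, 2, 6]

Q: 3·6+4·5 = 38 | 3·0+2·7+6·4 = 38
G: 3·4+4·0 = 12 | 3·0+2·0+6·2 = 12
Y: 3·0+4·3 = 12 | 3·0+2·0+6·2 = 12
Z: 3·4+4·4 = 28 | 3·2+2·2+6·3 = 28
M: 3·8+4·8 = 56 | 3·0+2·4+6·8 = 56
gcd(3,4,3,2,6) = 1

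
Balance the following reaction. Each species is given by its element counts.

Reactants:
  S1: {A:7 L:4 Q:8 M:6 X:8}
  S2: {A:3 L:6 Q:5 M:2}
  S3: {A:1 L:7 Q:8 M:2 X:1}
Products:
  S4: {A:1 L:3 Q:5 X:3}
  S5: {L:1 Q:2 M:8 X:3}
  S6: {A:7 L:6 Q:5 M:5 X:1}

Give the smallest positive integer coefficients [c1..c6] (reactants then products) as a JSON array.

Coefficients: [3, 4, 1, 6, 1, 4]

A: 3·7+4·3+1·1 = 34 | 6·1+1·0+4·7 = 34
L: 3·4+4·6+1·7 = 43 | 6·3+1·1+4·6 = 43
Q: 3·8+4·5+1·8 = 52 | 6·5+1·2+4·5 = 52
M: 3·6+4·2+1·2 = 28 | 6·0+1·8+4·5 = 28
X: 3·8+4·0+1·1 = 25 | 6·3+1·3+4·1 = 25
gcd(3,4,1,6,1,4) = 1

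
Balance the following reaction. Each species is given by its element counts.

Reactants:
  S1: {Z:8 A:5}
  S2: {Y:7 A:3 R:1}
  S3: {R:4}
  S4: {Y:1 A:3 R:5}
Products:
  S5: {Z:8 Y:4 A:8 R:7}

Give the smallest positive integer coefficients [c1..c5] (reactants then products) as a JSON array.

Coefficients: [2, 1, 2, 1, 2]

Z: 2·8+1·0+2·0+1·0 = 16 | 2·8 = 16
Y: 2·0+1·7+2·0+1·1 = 8 | 2·4 = 8
A: 2·5+1·3+2·0+1·3 = 16 | 2·8 = 16
R: 2·0+1·1+2·4+1·5 = 14 | 2·7 = 14
gcd(2,1,2,1,2) = 1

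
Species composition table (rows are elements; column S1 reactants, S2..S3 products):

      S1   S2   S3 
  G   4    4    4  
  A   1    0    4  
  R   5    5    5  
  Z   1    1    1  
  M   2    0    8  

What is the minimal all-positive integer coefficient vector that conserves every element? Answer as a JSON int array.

G: 4·4 = 16 | 3·4+1·4 = 16
A: 4·1 = 4 | 3·0+1·4 = 4
R: 4·5 = 20 | 3·5+1·5 = 20
Z: 4·1 = 4 | 3·1+1·1 = 4
M: 4·2 = 8 | 3·0+1·8 = 8
gcd(4,3,1) = 1

Coefficients: [4, 3, 1]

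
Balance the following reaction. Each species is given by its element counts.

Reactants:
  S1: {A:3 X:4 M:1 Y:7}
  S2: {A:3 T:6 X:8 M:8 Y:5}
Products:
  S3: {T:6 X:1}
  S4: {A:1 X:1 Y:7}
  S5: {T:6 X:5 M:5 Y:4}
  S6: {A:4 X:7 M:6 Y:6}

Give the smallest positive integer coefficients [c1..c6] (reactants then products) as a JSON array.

A: 3·3+4·3 = 21 | 3·0+1·1+1·0+5·4 = 21
T: 3·0+4·6 = 24 | 3·6+1·0+1·6+5·0 = 24
X: 3·4+4·8 = 44 | 3·1+1·1+1·5+5·7 = 44
M: 3·1+4·8 = 35 | 3·0+1·0+1·5+5·6 = 35
Y: 3·7+4·5 = 41 | 3·0+1·7+1·4+5·6 = 41
gcd(3,4,3,1,1,5) = 1

Coefficients: [3, 4, 3, 1, 1, 5]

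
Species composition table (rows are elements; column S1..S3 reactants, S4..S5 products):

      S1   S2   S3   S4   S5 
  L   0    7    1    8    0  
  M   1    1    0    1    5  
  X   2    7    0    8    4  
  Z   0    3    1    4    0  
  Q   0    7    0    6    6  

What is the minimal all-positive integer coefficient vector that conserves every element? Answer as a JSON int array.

L: 5·0+6·7+6·1 = 48 | 6·8+1·0 = 48
M: 5·1+6·1+6·0 = 11 | 6·1+1·5 = 11
X: 5·2+6·7+6·0 = 52 | 6·8+1·4 = 52
Z: 5·0+6·3+6·1 = 24 | 6·4+1·0 = 24
Q: 5·0+6·7+6·0 = 42 | 6·6+1·6 = 42
gcd(5,6,6,6,1) = 1

Coefficients: [5, 6, 6, 6, 1]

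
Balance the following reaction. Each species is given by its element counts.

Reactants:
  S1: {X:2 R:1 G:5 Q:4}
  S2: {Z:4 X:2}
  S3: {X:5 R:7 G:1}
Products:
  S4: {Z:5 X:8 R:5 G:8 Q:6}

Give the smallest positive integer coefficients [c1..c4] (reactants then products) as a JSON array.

Coefficients: [6, 5, 2, 4]

Z: 6·0+5·4+2·0 = 20 | 4·5 = 20
X: 6·2+5·2+2·5 = 32 | 4·8 = 32
R: 6·1+5·0+2·7 = 20 | 4·5 = 20
G: 6·5+5·0+2·1 = 32 | 4·8 = 32
Q: 6·4+5·0+2·0 = 24 | 4·6 = 24
gcd(6,5,2,4) = 1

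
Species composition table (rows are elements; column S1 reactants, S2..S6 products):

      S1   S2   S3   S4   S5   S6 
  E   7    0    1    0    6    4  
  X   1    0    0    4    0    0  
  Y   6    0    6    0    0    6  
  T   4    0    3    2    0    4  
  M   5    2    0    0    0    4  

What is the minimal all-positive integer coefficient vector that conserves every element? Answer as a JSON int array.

E: 4·7 = 28 | 6·0+2·1+1·0+3·6+2·4 = 28
X: 4·1 = 4 | 6·0+2·0+1·4+3·0+2·0 = 4
Y: 4·6 = 24 | 6·0+2·6+1·0+3·0+2·6 = 24
T: 4·4 = 16 | 6·0+2·3+1·2+3·0+2·4 = 16
M: 4·5 = 20 | 6·2+2·0+1·0+3·0+2·4 = 20
gcd(4,6,2,1,3,2) = 1

Coefficients: [4, 6, 2, 1, 3, 2]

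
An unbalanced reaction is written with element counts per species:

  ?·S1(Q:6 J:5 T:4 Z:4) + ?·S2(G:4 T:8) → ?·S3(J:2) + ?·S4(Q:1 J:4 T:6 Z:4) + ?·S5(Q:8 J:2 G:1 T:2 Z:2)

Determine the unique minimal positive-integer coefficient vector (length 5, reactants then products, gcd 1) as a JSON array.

Coefficients: [6, 1, 3, 4, 4]

Q: 6·6+1·0 = 36 | 3·0+4·1+4·8 = 36
J: 6·5+1·0 = 30 | 3·2+4·4+4·2 = 30
G: 6·0+1·4 = 4 | 3·0+4·0+4·1 = 4
T: 6·4+1·8 = 32 | 3·0+4·6+4·2 = 32
Z: 6·4+1·0 = 24 | 3·0+4·4+4·2 = 24
gcd(6,1,3,4,4) = 1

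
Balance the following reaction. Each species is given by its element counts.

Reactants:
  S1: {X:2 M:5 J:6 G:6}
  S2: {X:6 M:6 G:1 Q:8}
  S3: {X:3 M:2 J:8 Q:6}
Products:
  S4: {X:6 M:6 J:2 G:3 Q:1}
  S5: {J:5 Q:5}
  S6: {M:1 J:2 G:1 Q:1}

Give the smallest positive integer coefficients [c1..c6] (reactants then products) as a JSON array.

Coefficients: [3, 2, 4, 5, 6, 5]

X: 3·2+2·6+4·3 = 30 | 5·6+6·0+5·0 = 30
M: 3·5+2·6+4·2 = 35 | 5·6+6·0+5·1 = 35
J: 3·6+2·0+4·8 = 50 | 5·2+6·5+5·2 = 50
G: 3·6+2·1+4·0 = 20 | 5·3+6·0+5·1 = 20
Q: 3·0+2·8+4·6 = 40 | 5·1+6·5+5·1 = 40
gcd(3,2,4,5,6,5) = 1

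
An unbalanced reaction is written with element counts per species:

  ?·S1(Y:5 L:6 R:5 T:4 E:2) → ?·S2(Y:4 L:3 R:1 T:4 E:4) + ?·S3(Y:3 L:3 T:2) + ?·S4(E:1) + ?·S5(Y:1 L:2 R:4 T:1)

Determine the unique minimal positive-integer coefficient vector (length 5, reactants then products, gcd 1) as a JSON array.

Coefficients: [5, 1, 5, 6, 6]

Y: 5·5 = 25 | 1·4+5·3+6·0+6·1 = 25
L: 5·6 = 30 | 1·3+5·3+6·0+6·2 = 30
R: 5·5 = 25 | 1·1+5·0+6·0+6·4 = 25
T: 5·4 = 20 | 1·4+5·2+6·0+6·1 = 20
E: 5·2 = 10 | 1·4+5·0+6·1+6·0 = 10
gcd(5,1,5,6,6) = 1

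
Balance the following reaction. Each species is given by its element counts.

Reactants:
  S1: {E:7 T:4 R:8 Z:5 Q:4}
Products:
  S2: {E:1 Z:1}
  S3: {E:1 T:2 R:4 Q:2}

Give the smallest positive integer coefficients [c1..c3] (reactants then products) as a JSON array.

Coefficients: [1, 5, 2]

E: 1·7 = 7 | 5·1+2·1 = 7
T: 1·4 = 4 | 5·0+2·2 = 4
R: 1·8 = 8 | 5·0+2·4 = 8
Z: 1·5 = 5 | 5·1+2·0 = 5
Q: 1·4 = 4 | 5·0+2·2 = 4
gcd(1,5,2) = 1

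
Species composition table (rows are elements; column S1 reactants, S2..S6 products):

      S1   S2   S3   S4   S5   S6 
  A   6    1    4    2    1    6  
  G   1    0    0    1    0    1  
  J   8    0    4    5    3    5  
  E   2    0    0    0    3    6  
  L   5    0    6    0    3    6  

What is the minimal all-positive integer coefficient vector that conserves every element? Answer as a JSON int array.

Coefficients: [6, 6, 3, 5, 2, 1]

A: 6·6 = 36 | 6·1+3·4+5·2+2·1+1·6 = 36
G: 6·1 = 6 | 6·0+3·0+5·1+2·0+1·1 = 6
J: 6·8 = 48 | 6·0+3·4+5·5+2·3+1·5 = 48
E: 6·2 = 12 | 6·0+3·0+5·0+2·3+1·6 = 12
L: 6·5 = 30 | 6·0+3·6+5·0+2·3+1·6 = 30
gcd(6,6,3,5,2,1) = 1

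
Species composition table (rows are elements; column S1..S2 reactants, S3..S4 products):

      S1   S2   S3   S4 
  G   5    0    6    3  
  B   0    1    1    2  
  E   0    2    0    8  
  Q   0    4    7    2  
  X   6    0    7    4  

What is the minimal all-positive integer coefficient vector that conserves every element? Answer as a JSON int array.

G: 3·5+4·0 = 15 | 2·6+1·3 = 15
B: 3·0+4·1 = 4 | 2·1+1·2 = 4
E: 3·0+4·2 = 8 | 2·0+1·8 = 8
Q: 3·0+4·4 = 16 | 2·7+1·2 = 16
X: 3·6+4·0 = 18 | 2·7+1·4 = 18
gcd(3,4,2,1) = 1

Coefficients: [3, 4, 2, 1]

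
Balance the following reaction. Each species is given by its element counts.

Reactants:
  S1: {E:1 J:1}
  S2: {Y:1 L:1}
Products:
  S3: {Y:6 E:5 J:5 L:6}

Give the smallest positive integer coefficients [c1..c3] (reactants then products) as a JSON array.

Y: 5·0+6·1 = 6 | 1·6 = 6
E: 5·1+6·0 = 5 | 1·5 = 5
J: 5·1+6·0 = 5 | 1·5 = 5
L: 5·0+6·1 = 6 | 1·6 = 6
gcd(5,6,1) = 1

Coefficients: [5, 6, 1]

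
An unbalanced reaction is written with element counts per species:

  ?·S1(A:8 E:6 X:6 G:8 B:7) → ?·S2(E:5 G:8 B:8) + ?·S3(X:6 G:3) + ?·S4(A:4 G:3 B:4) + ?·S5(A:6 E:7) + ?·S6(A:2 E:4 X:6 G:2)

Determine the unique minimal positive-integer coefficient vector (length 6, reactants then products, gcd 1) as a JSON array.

Coefficients: [4, 1, 1, 5, 1, 3]

A: 4·8 = 32 | 1·0+1·0+5·4+1·6+3·2 = 32
E: 4·6 = 24 | 1·5+1·0+5·0+1·7+3·4 = 24
X: 4·6 = 24 | 1·0+1·6+5·0+1·0+3·6 = 24
G: 4·8 = 32 | 1·8+1·3+5·3+1·0+3·2 = 32
B: 4·7 = 28 | 1·8+1·0+5·4+1·0+3·0 = 28
gcd(4,1,1,5,1,3) = 1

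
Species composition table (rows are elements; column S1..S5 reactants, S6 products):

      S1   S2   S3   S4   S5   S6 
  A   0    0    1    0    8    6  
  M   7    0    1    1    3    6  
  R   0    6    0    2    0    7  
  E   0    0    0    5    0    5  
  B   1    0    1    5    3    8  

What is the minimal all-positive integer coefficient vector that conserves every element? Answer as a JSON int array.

A: 2·0+5·0+4·1+6·0+4·8 = 36 | 6·6 = 36
M: 2·7+5·0+4·1+6·1+4·3 = 36 | 6·6 = 36
R: 2·0+5·6+4·0+6·2+4·0 = 42 | 6·7 = 42
E: 2·0+5·0+4·0+6·5+4·0 = 30 | 6·5 = 30
B: 2·1+5·0+4·1+6·5+4·3 = 48 | 6·8 = 48
gcd(2,5,4,6,4,6) = 1

Coefficients: [2, 5, 4, 6, 4, 6]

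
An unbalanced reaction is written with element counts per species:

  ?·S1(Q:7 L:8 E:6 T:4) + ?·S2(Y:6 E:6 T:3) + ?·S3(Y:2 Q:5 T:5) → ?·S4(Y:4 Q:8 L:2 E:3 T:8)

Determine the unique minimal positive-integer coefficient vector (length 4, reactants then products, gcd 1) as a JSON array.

Coefficients: [1, 1, 5, 4]

Y: 1·0+1·6+5·2 = 16 | 4·4 = 16
Q: 1·7+1·0+5·5 = 32 | 4·8 = 32
L: 1·8+1·0+5·0 = 8 | 4·2 = 8
E: 1·6+1·6+5·0 = 12 | 4·3 = 12
T: 1·4+1·3+5·5 = 32 | 4·8 = 32
gcd(1,1,5,4) = 1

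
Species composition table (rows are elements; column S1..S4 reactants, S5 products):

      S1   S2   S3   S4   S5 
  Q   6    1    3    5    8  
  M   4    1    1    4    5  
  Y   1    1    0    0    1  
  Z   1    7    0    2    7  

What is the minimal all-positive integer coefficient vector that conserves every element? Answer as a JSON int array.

Q: 1·6+4·1+5·3+3·5 = 40 | 5·8 = 40
M: 1·4+4·1+5·1+3·4 = 25 | 5·5 = 25
Y: 1·1+4·1+5·0+3·0 = 5 | 5·1 = 5
Z: 1·1+4·7+5·0+3·2 = 35 | 5·7 = 35
gcd(1,4,5,3,5) = 1

Coefficients: [1, 4, 5, 3, 5]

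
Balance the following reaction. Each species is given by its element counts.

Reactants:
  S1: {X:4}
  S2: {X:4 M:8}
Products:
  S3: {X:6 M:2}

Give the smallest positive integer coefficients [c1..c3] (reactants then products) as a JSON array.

X: 5·4+1·4 = 24 | 4·6 = 24
M: 5·0+1·8 = 8 | 4·2 = 8
gcd(5,1,4) = 1

Coefficients: [5, 1, 4]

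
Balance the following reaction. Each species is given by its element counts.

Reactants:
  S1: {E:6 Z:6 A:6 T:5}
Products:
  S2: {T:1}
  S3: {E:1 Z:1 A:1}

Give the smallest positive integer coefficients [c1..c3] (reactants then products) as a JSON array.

Coefficients: [1, 5, 6]

E: 1·6 = 6 | 5·0+6·1 = 6
Z: 1·6 = 6 | 5·0+6·1 = 6
A: 1·6 = 6 | 5·0+6·1 = 6
T: 1·5 = 5 | 5·1+6·0 = 5
gcd(1,5,6) = 1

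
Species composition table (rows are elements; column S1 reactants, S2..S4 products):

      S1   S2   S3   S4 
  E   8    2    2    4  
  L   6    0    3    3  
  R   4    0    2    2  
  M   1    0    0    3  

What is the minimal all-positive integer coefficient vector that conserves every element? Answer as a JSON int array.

E: 3·8 = 24 | 5·2+5·2+1·4 = 24
L: 3·6 = 18 | 5·0+5·3+1·3 = 18
R: 3·4 = 12 | 5·0+5·2+1·2 = 12
M: 3·1 = 3 | 5·0+5·0+1·3 = 3
gcd(3,5,5,1) = 1

Coefficients: [3, 5, 5, 1]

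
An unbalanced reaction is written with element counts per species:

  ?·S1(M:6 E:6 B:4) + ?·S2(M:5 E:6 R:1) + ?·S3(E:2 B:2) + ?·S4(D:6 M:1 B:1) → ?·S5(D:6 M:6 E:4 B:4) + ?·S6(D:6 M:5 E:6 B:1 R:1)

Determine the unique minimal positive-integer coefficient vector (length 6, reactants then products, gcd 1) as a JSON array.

Coefficients: [1, 4, 1, 6, 2, 4]

D: 1·0+4·0+1·0+6·6 = 36 | 2·6+4·6 = 36
M: 1·6+4·5+1·0+6·1 = 32 | 2·6+4·5 = 32
E: 1·6+4·6+1·2+6·0 = 32 | 2·4+4·6 = 32
B: 1·4+4·0+1·2+6·1 = 12 | 2·4+4·1 = 12
R: 1·0+4·1+1·0+6·0 = 4 | 2·0+4·1 = 4
gcd(1,4,1,6,2,4) = 1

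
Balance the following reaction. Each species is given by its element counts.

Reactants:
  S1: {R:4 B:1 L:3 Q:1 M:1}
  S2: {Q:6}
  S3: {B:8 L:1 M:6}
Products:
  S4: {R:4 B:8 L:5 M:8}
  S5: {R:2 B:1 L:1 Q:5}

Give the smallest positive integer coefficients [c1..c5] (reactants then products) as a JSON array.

Coefficients: [6, 4, 3, 3, 6]

R: 6·4+4·0+3·0 = 24 | 3·4+6·2 = 24
B: 6·1+4·0+3·8 = 30 | 3·8+6·1 = 30
L: 6·3+4·0+3·1 = 21 | 3·5+6·1 = 21
Q: 6·1+4·6+3·0 = 30 | 3·0+6·5 = 30
M: 6·1+4·0+3·6 = 24 | 3·8+6·0 = 24
gcd(6,4,3,3,6) = 1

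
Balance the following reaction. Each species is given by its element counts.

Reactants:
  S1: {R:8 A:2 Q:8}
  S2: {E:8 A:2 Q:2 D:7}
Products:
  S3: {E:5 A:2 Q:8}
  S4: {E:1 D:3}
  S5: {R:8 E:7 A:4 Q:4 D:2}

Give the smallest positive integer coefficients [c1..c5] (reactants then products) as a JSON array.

R: 1·8+2·0 = 8 | 1·0+4·0+1·8 = 8
E: 1·0+2·8 = 16 | 1·5+4·1+1·7 = 16
A: 1·2+2·2 = 6 | 1·2+4·0+1·4 = 6
Q: 1·8+2·2 = 12 | 1·8+4·0+1·4 = 12
D: 1·0+2·7 = 14 | 1·0+4·3+1·2 = 14
gcd(1,2,1,4,1) = 1

Coefficients: [1, 2, 1, 4, 1]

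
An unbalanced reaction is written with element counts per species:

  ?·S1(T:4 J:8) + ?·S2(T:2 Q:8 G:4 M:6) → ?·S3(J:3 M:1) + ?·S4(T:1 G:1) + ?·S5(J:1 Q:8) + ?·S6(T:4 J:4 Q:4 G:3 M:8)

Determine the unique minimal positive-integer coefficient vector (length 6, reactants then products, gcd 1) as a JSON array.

Coefficients: [2, 3, 2, 6, 2, 2]

T: 2·4+3·2 = 14 | 2·0+6·1+2·0+2·4 = 14
J: 2·8+3·0 = 16 | 2·3+6·0+2·1+2·4 = 16
Q: 2·0+3·8 = 24 | 2·0+6·0+2·8+2·4 = 24
G: 2·0+3·4 = 12 | 2·0+6·1+2·0+2·3 = 12
M: 2·0+3·6 = 18 | 2·1+6·0+2·0+2·8 = 18
gcd(2,3,2,6,2,2) = 1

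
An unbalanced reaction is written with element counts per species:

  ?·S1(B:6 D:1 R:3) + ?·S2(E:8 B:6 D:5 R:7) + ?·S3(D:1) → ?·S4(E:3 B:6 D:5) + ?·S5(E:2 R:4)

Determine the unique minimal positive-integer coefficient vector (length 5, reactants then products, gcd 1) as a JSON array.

Coefficients: [1, 3, 4, 4, 6]

E: 1·0+3·8+4·0 = 24 | 4·3+6·2 = 24
B: 1·6+3·6+4·0 = 24 | 4·6+6·0 = 24
D: 1·1+3·5+4·1 = 20 | 4·5+6·0 = 20
R: 1·3+3·7+4·0 = 24 | 4·0+6·4 = 24
gcd(1,3,4,4,6) = 1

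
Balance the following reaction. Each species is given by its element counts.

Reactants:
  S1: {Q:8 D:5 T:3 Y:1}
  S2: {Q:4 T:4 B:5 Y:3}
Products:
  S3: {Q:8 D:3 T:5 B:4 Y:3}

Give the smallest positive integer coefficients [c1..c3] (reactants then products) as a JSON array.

Q: 3·8+4·4 = 40 | 5·8 = 40
D: 3·5+4·0 = 15 | 5·3 = 15
T: 3·3+4·4 = 25 | 5·5 = 25
B: 3·0+4·5 = 20 | 5·4 = 20
Y: 3·1+4·3 = 15 | 5·3 = 15
gcd(3,4,5) = 1

Coefficients: [3, 4, 5]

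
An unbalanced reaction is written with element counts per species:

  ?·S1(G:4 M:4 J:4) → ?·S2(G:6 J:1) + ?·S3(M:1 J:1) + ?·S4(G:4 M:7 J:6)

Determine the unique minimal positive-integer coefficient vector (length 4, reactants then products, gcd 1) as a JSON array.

Coefficients: [5, 2, 6, 2]

G: 5·4 = 20 | 2·6+6·0+2·4 = 20
M: 5·4 = 20 | 2·0+6·1+2·7 = 20
J: 5·4 = 20 | 2·1+6·1+2·6 = 20
gcd(5,2,6,2) = 1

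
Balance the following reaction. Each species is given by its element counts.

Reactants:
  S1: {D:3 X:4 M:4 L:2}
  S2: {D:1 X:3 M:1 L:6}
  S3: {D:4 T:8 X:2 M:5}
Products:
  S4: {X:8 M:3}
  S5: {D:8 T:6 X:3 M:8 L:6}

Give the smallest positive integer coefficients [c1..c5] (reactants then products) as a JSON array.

D: 6·3+2·1+3·4 = 32 | 3·0+4·8 = 32
T: 6·0+2·0+3·8 = 24 | 3·0+4·6 = 24
X: 6·4+2·3+3·2 = 36 | 3·8+4·3 = 36
M: 6·4+2·1+3·5 = 41 | 3·3+4·8 = 41
L: 6·2+2·6+3·0 = 24 | 3·0+4·6 = 24
gcd(6,2,3,3,4) = 1

Coefficients: [6, 2, 3, 3, 4]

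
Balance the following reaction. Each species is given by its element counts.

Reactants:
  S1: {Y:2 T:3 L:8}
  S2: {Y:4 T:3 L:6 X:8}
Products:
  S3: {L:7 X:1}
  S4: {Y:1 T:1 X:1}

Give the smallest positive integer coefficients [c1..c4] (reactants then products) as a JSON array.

Coefficients: [1, 1, 2, 6]

Y: 1·2+1·4 = 6 | 2·0+6·1 = 6
T: 1·3+1·3 = 6 | 2·0+6·1 = 6
L: 1·8+1·6 = 14 | 2·7+6·0 = 14
X: 1·0+1·8 = 8 | 2·1+6·1 = 8
gcd(1,1,2,6) = 1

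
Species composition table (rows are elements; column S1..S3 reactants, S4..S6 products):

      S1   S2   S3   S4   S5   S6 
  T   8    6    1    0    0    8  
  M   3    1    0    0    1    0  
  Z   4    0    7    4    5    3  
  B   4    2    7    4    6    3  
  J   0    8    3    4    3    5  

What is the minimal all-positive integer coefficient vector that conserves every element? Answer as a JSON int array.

Coefficients: [1, 3, 6, 1, 6, 4]

T: 1·8+3·6+6·1 = 32 | 1·0+6·0+4·8 = 32
M: 1·3+3·1+6·0 = 6 | 1·0+6·1+4·0 = 6
Z: 1·4+3·0+6·7 = 46 | 1·4+6·5+4·3 = 46
B: 1·4+3·2+6·7 = 52 | 1·4+6·6+4·3 = 52
J: 1·0+3·8+6·3 = 42 | 1·4+6·3+4·5 = 42
gcd(1,3,6,1,6,4) = 1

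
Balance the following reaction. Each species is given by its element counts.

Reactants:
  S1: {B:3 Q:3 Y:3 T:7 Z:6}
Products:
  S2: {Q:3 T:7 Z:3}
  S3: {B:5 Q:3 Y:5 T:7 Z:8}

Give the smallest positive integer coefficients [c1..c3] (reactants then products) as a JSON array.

Coefficients: [5, 2, 3]

B: 5·3 = 15 | 2·0+3·5 = 15
Q: 5·3 = 15 | 2·3+3·3 = 15
Y: 5·3 = 15 | 2·0+3·5 = 15
T: 5·7 = 35 | 2·7+3·7 = 35
Z: 5·6 = 30 | 2·3+3·8 = 30
gcd(5,2,3) = 1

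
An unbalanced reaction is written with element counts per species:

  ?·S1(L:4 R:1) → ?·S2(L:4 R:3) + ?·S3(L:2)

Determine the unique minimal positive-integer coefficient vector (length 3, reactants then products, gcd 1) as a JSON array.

L: 3·4 = 12 | 1·4+4·2 = 12
R: 3·1 = 3 | 1·3+4·0 = 3
gcd(3,1,4) = 1

Coefficients: [3, 1, 4]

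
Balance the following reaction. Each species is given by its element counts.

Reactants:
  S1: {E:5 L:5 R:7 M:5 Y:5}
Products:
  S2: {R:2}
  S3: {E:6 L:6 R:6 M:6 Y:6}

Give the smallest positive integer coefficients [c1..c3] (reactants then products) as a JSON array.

Coefficients: [6, 6, 5]

E: 6·5 = 30 | 6·0+5·6 = 30
L: 6·5 = 30 | 6·0+5·6 = 30
R: 6·7 = 42 | 6·2+5·6 = 42
M: 6·5 = 30 | 6·0+5·6 = 30
Y: 6·5 = 30 | 6·0+5·6 = 30
gcd(6,6,5) = 1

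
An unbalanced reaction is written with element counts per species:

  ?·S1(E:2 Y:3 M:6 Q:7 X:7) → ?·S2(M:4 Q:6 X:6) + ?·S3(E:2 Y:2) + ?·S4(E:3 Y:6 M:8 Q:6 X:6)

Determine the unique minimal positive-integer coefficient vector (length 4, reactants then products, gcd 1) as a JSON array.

E: 6·2 = 12 | 5·0+3·2+2·3 = 12
Y: 6·3 = 18 | 5·0+3·2+2·6 = 18
M: 6·6 = 36 | 5·4+3·0+2·8 = 36
Q: 6·7 = 42 | 5·6+3·0+2·6 = 42
X: 6·7 = 42 | 5·6+3·0+2·6 = 42
gcd(6,5,3,2) = 1

Coefficients: [6, 5, 3, 2]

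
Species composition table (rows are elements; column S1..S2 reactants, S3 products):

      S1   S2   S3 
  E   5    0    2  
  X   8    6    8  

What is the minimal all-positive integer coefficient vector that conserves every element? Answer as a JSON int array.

Coefficients: [2, 4, 5]

E: 2·5+4·0 = 10 | 5·2 = 10
X: 2·8+4·6 = 40 | 5·8 = 40
gcd(2,4,5) = 1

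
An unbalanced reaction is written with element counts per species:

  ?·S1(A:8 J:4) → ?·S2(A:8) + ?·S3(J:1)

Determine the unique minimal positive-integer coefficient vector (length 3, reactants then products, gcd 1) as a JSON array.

A: 1·8 = 8 | 1·8+4·0 = 8
J: 1·4 = 4 | 1·0+4·1 = 4
gcd(1,1,4) = 1

Coefficients: [1, 1, 4]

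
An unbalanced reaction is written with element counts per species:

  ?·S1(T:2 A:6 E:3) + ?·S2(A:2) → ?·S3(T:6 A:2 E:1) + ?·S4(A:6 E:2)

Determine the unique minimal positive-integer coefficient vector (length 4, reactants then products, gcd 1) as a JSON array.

Coefficients: [3, 4, 1, 4]

T: 3·2+4·0 = 6 | 1·6+4·0 = 6
A: 3·6+4·2 = 26 | 1·2+4·6 = 26
E: 3·3+4·0 = 9 | 1·1+4·2 = 9
gcd(3,4,1,4) = 1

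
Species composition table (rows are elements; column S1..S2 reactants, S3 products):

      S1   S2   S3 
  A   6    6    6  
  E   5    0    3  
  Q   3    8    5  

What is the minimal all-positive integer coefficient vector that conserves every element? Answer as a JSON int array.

Coefficients: [3, 2, 5]

A: 3·6+2·6 = 30 | 5·6 = 30
E: 3·5+2·0 = 15 | 5·3 = 15
Q: 3·3+2·8 = 25 | 5·5 = 25
gcd(3,2,5) = 1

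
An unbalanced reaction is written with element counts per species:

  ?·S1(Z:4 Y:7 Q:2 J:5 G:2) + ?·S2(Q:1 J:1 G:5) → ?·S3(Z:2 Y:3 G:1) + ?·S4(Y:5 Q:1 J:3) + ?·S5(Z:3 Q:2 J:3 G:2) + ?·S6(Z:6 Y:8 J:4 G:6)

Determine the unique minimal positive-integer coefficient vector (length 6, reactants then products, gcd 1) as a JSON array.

Coefficients: [6, 1, 3, 5, 4, 1]

Z: 6·4+1·0 = 24 | 3·2+5·0+4·3+1·6 = 24
Y: 6·7+1·0 = 42 | 3·3+5·5+4·0+1·8 = 42
Q: 6·2+1·1 = 13 | 3·0+5·1+4·2+1·0 = 13
J: 6·5+1·1 = 31 | 3·0+5·3+4·3+1·4 = 31
G: 6·2+1·5 = 17 | 3·1+5·0+4·2+1·6 = 17
gcd(6,1,3,5,4,1) = 1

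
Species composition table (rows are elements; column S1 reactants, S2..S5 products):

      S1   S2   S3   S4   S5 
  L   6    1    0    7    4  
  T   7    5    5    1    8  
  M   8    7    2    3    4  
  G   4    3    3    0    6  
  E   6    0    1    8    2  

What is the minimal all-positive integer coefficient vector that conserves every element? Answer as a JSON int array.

Coefficients: [6, 4, 2, 4, 1]

L: 6·6 = 36 | 4·1+2·0+4·7+1·4 = 36
T: 6·7 = 42 | 4·5+2·5+4·1+1·8 = 42
M: 6·8 = 48 | 4·7+2·2+4·3+1·4 = 48
G: 6·4 = 24 | 4·3+2·3+4·0+1·6 = 24
E: 6·6 = 36 | 4·0+2·1+4·8+1·2 = 36
gcd(6,4,2,4,1) = 1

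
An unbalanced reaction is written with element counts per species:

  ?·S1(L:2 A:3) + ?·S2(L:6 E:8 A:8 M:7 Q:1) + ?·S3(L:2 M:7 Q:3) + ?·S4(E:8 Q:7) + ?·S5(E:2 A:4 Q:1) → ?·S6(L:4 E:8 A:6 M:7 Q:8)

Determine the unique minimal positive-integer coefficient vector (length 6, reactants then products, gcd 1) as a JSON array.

L: 4·2+1·6+5·2+4·0+4·0 = 24 | 6·4 = 24
E: 4·0+1·8+5·0+4·8+4·2 = 48 | 6·8 = 48
A: 4·3+1·8+5·0+4·0+4·4 = 36 | 6·6 = 36
M: 4·0+1·7+5·7+4·0+4·0 = 42 | 6·7 = 42
Q: 4·0+1·1+5·3+4·7+4·1 = 48 | 6·8 = 48
gcd(4,1,5,4,4,6) = 1

Coefficients: [4, 1, 5, 4, 4, 6]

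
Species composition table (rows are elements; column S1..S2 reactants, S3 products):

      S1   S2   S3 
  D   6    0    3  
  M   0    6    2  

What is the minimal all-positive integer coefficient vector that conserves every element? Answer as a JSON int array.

D: 3·6+2·0 = 18 | 6·3 = 18
M: 3·0+2·6 = 12 | 6·2 = 12
gcd(3,2,6) = 1

Coefficients: [3, 2, 6]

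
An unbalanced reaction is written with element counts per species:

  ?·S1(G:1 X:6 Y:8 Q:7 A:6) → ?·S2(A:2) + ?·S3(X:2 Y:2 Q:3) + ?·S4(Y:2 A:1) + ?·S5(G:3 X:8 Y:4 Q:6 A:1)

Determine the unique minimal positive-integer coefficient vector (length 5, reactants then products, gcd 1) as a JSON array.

G: 3·1 = 3 | 6·0+5·0+5·0+1·3 = 3
X: 3·6 = 18 | 6·0+5·2+5·0+1·8 = 18
Y: 3·8 = 24 | 6·0+5·2+5·2+1·4 = 24
Q: 3·7 = 21 | 6·0+5·3+5·0+1·6 = 21
A: 3·6 = 18 | 6·2+5·0+5·1+1·1 = 18
gcd(3,6,5,5,1) = 1

Coefficients: [3, 6, 5, 5, 1]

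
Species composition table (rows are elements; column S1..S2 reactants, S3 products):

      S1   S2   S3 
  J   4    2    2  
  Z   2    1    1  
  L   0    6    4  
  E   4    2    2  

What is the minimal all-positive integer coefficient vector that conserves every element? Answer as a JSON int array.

Coefficients: [1, 4, 6]

J: 1·4+4·2 = 12 | 6·2 = 12
Z: 1·2+4·1 = 6 | 6·1 = 6
L: 1·0+4·6 = 24 | 6·4 = 24
E: 1·4+4·2 = 12 | 6·2 = 12
gcd(1,4,6) = 1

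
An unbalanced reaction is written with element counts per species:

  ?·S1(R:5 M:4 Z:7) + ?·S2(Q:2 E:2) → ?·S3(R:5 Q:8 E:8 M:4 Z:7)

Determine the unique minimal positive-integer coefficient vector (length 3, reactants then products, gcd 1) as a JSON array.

R: 1·5+4·0 = 5 | 1·5 = 5
Q: 1·0+4·2 = 8 | 1·8 = 8
E: 1·0+4·2 = 8 | 1·8 = 8
M: 1·4+4·0 = 4 | 1·4 = 4
Z: 1·7+4·0 = 7 | 1·7 = 7
gcd(1,4,1) = 1

Coefficients: [1, 4, 1]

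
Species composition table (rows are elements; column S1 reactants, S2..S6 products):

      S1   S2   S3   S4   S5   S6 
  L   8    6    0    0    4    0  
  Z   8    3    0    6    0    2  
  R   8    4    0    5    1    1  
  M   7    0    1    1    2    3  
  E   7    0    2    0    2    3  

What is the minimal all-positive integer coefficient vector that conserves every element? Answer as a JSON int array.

Coefficients: [4, 2, 3, 3, 5, 4]

L: 4·8 = 32 | 2·6+3·0+3·0+5·4+4·0 = 32
Z: 4·8 = 32 | 2·3+3·0+3·6+5·0+4·2 = 32
R: 4·8 = 32 | 2·4+3·0+3·5+5·1+4·1 = 32
M: 4·7 = 28 | 2·0+3·1+3·1+5·2+4·3 = 28
E: 4·7 = 28 | 2·0+3·2+3·0+5·2+4·3 = 28
gcd(4,2,3,3,5,4) = 1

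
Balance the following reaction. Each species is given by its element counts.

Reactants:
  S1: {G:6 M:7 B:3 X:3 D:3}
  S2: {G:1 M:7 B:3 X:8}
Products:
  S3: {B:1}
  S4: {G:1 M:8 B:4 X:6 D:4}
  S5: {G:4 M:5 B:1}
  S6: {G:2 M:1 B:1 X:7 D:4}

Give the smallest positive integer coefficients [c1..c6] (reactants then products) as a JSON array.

G: 4·6+1·1 = 25 | 4·0+1·1+5·4+2·2 = 25
M: 4·7+1·7 = 35 | 4·0+1·8+5·5+2·1 = 35
B: 4·3+1·3 = 15 | 4·1+1·4+5·1+2·1 = 15
X: 4·3+1·8 = 20 | 4·0+1·6+5·0+2·7 = 20
D: 4·3+1·0 = 12 | 4·0+1·4+5·0+2·4 = 12
gcd(4,1,4,1,5,2) = 1

Coefficients: [4, 1, 4, 1, 5, 2]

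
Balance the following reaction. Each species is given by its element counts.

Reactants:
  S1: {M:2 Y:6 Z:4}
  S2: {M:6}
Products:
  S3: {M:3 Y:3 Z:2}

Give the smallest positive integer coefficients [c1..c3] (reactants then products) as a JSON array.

M: 3·2+2·6 = 18 | 6·3 = 18
Y: 3·6+2·0 = 18 | 6·3 = 18
Z: 3·4+2·0 = 12 | 6·2 = 12
gcd(3,2,6) = 1

Coefficients: [3, 2, 6]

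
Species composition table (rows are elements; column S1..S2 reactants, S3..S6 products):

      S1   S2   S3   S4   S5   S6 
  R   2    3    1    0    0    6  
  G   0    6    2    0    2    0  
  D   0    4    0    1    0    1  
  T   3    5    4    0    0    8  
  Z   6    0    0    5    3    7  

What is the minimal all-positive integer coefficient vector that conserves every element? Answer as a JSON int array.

R: 5·2+1·3 = 13 | 1·1+2·0+2·0+2·6 = 13
G: 5·0+1·6 = 6 | 1·2+2·0+2·2+2·0 = 6
D: 5·0+1·4 = 4 | 1·0+2·1+2·0+2·1 = 4
T: 5·3+1·5 = 20 | 1·4+2·0+2·0+2·8 = 20
Z: 5·6+1·0 = 30 | 1·0+2·5+2·3+2·7 = 30
gcd(5,1,1,2,2,2) = 1

Coefficients: [5, 1, 1, 2, 2, 2]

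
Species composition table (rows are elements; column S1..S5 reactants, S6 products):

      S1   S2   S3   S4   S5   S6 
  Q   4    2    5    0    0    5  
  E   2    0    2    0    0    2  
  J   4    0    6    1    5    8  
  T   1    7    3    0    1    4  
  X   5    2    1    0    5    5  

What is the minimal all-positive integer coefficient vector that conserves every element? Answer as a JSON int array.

Q: 2·4+1·2+3·5+4·0+2·0 = 25 | 5·5 = 25
E: 2·2+1·0+3·2+4·0+2·0 = 10 | 5·2 = 10
J: 2·4+1·0+3·6+4·1+2·5 = 40 | 5·8 = 40
T: 2·1+1·7+3·3+4·0+2·1 = 20 | 5·4 = 20
X: 2·5+1·2+3·1+4·0+2·5 = 25 | 5·5 = 25
gcd(2,1,3,4,2,5) = 1

Coefficients: [2, 1, 3, 4, 2, 5]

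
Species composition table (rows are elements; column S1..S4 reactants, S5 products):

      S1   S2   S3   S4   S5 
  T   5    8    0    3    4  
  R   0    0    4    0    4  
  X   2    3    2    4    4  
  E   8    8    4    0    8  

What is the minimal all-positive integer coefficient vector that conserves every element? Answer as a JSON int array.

Coefficients: [1, 2, 6, 1, 6]

T: 1·5+2·8+6·0+1·3 = 24 | 6·4 = 24
R: 1·0+2·0+6·4+1·0 = 24 | 6·4 = 24
X: 1·2+2·3+6·2+1·4 = 24 | 6·4 = 24
E: 1·8+2·8+6·4+1·0 = 48 | 6·8 = 48
gcd(1,2,6,1,6) = 1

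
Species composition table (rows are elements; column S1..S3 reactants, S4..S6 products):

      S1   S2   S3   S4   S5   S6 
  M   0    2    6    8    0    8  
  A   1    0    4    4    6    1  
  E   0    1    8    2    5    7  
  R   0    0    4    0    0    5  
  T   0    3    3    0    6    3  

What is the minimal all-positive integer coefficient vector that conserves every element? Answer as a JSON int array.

Coefficients: [6, 5, 5, 1, 3, 4]

M: 6·0+5·2+5·6 = 40 | 1·8+3·0+4·8 = 40
A: 6·1+5·0+5·4 = 26 | 1·4+3·6+4·1 = 26
E: 6·0+5·1+5·8 = 45 | 1·2+3·5+4·7 = 45
R: 6·0+5·0+5·4 = 20 | 1·0+3·0+4·5 = 20
T: 6·0+5·3+5·3 = 30 | 1·0+3·6+4·3 = 30
gcd(6,5,5,1,3,4) = 1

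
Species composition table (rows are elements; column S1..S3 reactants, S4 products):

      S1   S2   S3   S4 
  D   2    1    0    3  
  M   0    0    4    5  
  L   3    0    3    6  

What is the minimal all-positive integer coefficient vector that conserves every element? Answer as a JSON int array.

D: 3·2+6·1+5·0 = 12 | 4·3 = 12
M: 3·0+6·0+5·4 = 20 | 4·5 = 20
L: 3·3+6·0+5·3 = 24 | 4·6 = 24
gcd(3,6,5,4) = 1

Coefficients: [3, 6, 5, 4]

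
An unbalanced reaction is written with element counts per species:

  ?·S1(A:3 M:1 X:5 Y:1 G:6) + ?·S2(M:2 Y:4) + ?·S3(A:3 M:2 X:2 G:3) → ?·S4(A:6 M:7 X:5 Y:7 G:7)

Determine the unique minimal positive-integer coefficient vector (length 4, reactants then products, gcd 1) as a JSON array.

Coefficients: [1, 5, 5, 3]

A: 1·3+5·0+5·3 = 18 | 3·6 = 18
M: 1·1+5·2+5·2 = 21 | 3·7 = 21
X: 1·5+5·0+5·2 = 15 | 3·5 = 15
Y: 1·1+5·4+5·0 = 21 | 3·7 = 21
G: 1·6+5·0+5·3 = 21 | 3·7 = 21
gcd(1,5,5,3) = 1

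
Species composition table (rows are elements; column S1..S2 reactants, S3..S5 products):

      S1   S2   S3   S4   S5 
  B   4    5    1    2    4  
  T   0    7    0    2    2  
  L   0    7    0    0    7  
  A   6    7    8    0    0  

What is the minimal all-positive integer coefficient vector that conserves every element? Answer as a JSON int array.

B: 3·4+2·5 = 22 | 4·1+5·2+2·4 = 22
T: 3·0+2·7 = 14 | 4·0+5·2+2·2 = 14
L: 3·0+2·7 = 14 | 4·0+5·0+2·7 = 14
A: 3·6+2·7 = 32 | 4·8+5·0+2·0 = 32
gcd(3,2,4,5,2) = 1

Coefficients: [3, 2, 4, 5, 2]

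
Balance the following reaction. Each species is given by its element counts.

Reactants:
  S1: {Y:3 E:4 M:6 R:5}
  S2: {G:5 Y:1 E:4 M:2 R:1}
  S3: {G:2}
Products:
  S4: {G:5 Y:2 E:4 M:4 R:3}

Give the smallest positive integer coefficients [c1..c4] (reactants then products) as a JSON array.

Coefficients: [2, 2, 5, 4]

G: 2·0+2·5+5·2 = 20 | 4·5 = 20
Y: 2·3+2·1+5·0 = 8 | 4·2 = 8
E: 2·4+2·4+5·0 = 16 | 4·4 = 16
M: 2·6+2·2+5·0 = 16 | 4·4 = 16
R: 2·5+2·1+5·0 = 12 | 4·3 = 12
gcd(2,2,5,4) = 1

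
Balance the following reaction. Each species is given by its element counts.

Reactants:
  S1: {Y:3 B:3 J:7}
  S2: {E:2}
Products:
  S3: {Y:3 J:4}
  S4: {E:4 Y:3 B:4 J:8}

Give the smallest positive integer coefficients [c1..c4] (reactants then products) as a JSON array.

Coefficients: [4, 6, 1, 3]

E: 4·0+6·2 = 12 | 1·0+3·4 = 12
Y: 4·3+6·0 = 12 | 1·3+3·3 = 12
B: 4·3+6·0 = 12 | 1·0+3·4 = 12
J: 4·7+6·0 = 28 | 1·4+3·8 = 28
gcd(4,6,1,3) = 1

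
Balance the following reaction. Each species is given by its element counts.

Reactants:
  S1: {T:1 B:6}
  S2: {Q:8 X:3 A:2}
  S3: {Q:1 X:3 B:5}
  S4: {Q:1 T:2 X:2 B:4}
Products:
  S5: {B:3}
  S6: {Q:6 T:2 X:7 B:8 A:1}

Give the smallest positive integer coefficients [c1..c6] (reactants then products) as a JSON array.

Q: 2·0+1·8+3·1+1·1 = 12 | 5·0+2·6 = 12
T: 2·1+1·0+3·0+1·2 = 4 | 5·0+2·2 = 4
X: 2·0+1·3+3·3+1·2 = 14 | 5·0+2·7 = 14
B: 2·6+1·0+3·5+1·4 = 31 | 5·3+2·8 = 31
A: 2·0+1·2+3·0+1·0 = 2 | 5·0+2·1 = 2
gcd(2,1,3,1,5,2) = 1

Coefficients: [2, 1, 3, 1, 5, 2]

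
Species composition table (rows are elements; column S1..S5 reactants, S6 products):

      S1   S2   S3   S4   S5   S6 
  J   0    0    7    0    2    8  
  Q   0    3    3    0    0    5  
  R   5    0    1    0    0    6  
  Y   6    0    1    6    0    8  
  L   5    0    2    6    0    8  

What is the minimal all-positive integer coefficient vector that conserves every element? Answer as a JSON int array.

J: 6·0+4·0+6·7+1·0+3·2 = 48 | 6·8 = 48
Q: 6·0+4·3+6·3+1·0+3·0 = 30 | 6·5 = 30
R: 6·5+4·0+6·1+1·0+3·0 = 36 | 6·6 = 36
Y: 6·6+4·0+6·1+1·6+3·0 = 48 | 6·8 = 48
L: 6·5+4·0+6·2+1·6+3·0 = 48 | 6·8 = 48
gcd(6,4,6,1,3,6) = 1

Coefficients: [6, 4, 6, 1, 3, 6]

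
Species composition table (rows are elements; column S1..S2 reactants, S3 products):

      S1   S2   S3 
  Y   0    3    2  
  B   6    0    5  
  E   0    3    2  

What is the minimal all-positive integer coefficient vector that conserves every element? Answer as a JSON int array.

Y: 5·0+4·3 = 12 | 6·2 = 12
B: 5·6+4·0 = 30 | 6·5 = 30
E: 5·0+4·3 = 12 | 6·2 = 12
gcd(5,4,6) = 1

Coefficients: [5, 4, 6]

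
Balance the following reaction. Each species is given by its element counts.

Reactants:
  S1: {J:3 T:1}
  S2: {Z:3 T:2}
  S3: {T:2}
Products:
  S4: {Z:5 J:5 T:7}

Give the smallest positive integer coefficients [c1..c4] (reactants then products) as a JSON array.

Coefficients: [5, 5, 3, 3]

Z: 5·0+5·3+3·0 = 15 | 3·5 = 15
J: 5·3+5·0+3·0 = 15 | 3·5 = 15
T: 5·1+5·2+3·2 = 21 | 3·7 = 21
gcd(5,5,3,3) = 1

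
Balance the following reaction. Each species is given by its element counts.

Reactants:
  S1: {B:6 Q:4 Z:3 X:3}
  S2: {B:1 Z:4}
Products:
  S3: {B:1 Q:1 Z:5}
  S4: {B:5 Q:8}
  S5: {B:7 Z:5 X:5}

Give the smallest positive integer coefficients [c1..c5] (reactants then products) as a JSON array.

Coefficients: [5, 5, 4, 2, 3]

B: 5·6+5·1 = 35 | 4·1+2·5+3·7 = 35
Q: 5·4+5·0 = 20 | 4·1+2·8+3·0 = 20
Z: 5·3+5·4 = 35 | 4·5+2·0+3·5 = 35
X: 5·3+5·0 = 15 | 4·0+2·0+3·5 = 15
gcd(5,5,4,2,3) = 1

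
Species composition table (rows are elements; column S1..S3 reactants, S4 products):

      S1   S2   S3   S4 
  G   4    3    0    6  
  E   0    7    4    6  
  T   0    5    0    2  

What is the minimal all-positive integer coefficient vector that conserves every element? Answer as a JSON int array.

G: 6·4+2·3+4·0 = 30 | 5·6 = 30
E: 6·0+2·7+4·4 = 30 | 5·6 = 30
T: 6·0+2·5+4·0 = 10 | 5·2 = 10
gcd(6,2,4,5) = 1

Coefficients: [6, 2, 4, 5]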